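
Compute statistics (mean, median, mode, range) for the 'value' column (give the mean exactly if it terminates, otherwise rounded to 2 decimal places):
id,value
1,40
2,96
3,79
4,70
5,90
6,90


Data: [40, 96, 79, 70, 90, 90]
Count: 6
Sum: 465
Mean: 465/6 = 77.5
Sorted: [40, 70, 79, 90, 90, 96]
Median: 84.5
Mode: 90 (2 times)
Range: 96 - 40 = 56
Min: 40, Max: 96

mean=77.5, median=84.5, mode=90, range=56


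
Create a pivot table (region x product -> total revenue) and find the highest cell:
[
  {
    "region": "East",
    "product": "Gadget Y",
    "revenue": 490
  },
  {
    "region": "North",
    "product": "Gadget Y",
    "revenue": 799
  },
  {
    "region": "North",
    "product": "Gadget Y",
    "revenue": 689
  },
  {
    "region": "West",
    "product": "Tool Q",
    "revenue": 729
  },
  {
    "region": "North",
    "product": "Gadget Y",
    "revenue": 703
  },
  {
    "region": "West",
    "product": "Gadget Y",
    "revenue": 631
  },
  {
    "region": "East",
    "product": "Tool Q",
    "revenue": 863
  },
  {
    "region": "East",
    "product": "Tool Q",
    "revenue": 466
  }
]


Pivot: region (rows) x product (columns) -> total revenue

     Gadget Y      Tool Q      
East           490          1329  
North         2191             0  
West           631           729  

Highest: North / Gadget Y = $2191

North / Gadget Y = $2191


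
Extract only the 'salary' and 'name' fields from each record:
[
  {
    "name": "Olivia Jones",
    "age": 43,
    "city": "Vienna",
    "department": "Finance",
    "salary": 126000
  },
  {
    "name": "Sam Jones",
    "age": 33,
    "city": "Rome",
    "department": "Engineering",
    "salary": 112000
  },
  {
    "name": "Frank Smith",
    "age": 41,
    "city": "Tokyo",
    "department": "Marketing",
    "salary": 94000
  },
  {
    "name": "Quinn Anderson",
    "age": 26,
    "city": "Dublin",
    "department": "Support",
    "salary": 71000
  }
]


Original: 4 records with fields: name, age, city, department, salary
Keep: ['salary', 'name']
Drop: ['age', 'city', 'department']
Result: 4 records, 2 fields each

[
  {
    "salary": 126000,
    "name": "Olivia Jones"
  },
  {
    "salary": 112000,
    "name": "Sam Jones"
  },
  {
    "salary": 94000,
    "name": "Frank Smith"
  },
  {
    "salary": 71000,
    "name": "Quinn Anderson"
  }
]


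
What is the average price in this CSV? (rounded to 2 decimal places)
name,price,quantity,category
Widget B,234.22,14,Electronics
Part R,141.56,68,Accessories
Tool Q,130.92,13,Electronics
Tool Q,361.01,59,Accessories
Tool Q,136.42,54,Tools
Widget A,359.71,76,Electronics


Computing average price:
Values: [234.22, 141.56, 130.92, 361.01, 136.42, 359.71]
Sum = 1363.84
Count = 6
Average = 1363.84/6 ≈ 227.31 (rounded to 2 decimal places)

227.31


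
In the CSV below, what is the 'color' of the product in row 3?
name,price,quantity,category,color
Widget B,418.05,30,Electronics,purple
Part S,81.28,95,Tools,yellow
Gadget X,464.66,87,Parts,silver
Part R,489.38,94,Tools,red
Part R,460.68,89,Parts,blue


Query: Row 3 ('Gadget X'), column 'color'
Value: silver

silver


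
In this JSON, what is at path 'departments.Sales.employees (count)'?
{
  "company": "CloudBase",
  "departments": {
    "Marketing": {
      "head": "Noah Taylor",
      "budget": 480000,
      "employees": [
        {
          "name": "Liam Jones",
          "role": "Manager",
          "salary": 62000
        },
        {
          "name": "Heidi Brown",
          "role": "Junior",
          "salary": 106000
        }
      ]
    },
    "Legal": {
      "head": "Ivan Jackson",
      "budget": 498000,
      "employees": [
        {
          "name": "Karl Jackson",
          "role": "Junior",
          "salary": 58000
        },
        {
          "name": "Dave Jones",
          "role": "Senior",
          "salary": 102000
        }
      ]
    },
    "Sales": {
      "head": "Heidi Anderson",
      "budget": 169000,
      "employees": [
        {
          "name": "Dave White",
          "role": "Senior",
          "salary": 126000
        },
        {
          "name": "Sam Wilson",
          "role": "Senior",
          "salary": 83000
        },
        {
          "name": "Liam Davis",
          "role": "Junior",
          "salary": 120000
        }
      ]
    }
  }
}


Path: departments.Sales.employees (count)

Navigate:
  -> departments
  -> Sales
  -> employees (array, length 3)

3


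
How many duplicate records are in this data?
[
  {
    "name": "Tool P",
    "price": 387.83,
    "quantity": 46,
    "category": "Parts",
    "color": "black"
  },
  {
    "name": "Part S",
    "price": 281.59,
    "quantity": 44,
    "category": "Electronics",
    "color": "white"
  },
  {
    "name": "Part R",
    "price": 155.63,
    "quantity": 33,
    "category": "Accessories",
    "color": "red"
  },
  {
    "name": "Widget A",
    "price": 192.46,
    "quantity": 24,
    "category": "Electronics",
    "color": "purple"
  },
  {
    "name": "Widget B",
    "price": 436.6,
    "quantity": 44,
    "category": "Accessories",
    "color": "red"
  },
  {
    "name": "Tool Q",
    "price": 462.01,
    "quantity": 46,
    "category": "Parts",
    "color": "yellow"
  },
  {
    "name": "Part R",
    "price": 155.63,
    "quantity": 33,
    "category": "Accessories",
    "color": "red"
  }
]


Checking 7 records for duplicates:

  Row 1: Tool P ($387.83, qty 46)
  Row 2: Part S ($281.59, qty 44)
  Row 3: Part R ($155.63, qty 33)
  Row 4: Widget A ($192.46, qty 24)
  Row 5: Widget B ($436.6, qty 44)
  Row 6: Tool Q ($462.01, qty 46)
  Row 7: Part R ($155.63, qty 33) <-- DUPLICATE

Duplicates found: 1
Unique records: 6

1 duplicates, 6 unique


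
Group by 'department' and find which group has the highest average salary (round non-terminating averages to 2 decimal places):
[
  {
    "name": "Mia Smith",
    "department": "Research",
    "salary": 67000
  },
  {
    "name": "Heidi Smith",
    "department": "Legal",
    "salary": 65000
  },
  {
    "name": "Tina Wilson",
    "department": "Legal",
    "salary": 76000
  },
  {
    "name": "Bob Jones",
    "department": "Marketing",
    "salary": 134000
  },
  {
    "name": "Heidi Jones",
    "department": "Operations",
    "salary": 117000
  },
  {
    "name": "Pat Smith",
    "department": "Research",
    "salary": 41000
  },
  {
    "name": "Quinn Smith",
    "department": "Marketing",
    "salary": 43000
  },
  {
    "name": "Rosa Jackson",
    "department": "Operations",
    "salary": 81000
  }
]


Group by: department

Groups:
  Legal: 2 people, avg salary = 141000/2 = $70500
  Marketing: 2 people, avg salary = 177000/2 = $88500
  Operations: 2 people, avg salary = 198000/2 = $99000
  Research: 2 people, avg salary = 108000/2 = $54000

Highest average salary: Operations ($99000)

Operations ($99000)


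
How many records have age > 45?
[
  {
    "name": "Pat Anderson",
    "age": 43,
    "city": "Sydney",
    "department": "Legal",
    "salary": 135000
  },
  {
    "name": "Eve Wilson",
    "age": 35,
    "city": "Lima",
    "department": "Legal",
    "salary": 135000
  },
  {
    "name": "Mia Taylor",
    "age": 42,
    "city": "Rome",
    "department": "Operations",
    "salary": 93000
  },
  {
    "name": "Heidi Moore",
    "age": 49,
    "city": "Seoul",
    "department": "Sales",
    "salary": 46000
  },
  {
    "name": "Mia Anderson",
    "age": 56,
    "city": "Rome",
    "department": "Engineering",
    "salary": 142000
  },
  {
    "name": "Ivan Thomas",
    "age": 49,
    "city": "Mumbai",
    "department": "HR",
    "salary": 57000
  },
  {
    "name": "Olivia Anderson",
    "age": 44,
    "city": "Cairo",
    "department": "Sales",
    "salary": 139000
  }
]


Data: 7 records
Condition: age > 45

Checking each record:
  Pat Anderson: 43
  Eve Wilson: 35
  Mia Taylor: 42
  Heidi Moore: 49 MATCH
  Mia Anderson: 56 MATCH
  Ivan Thomas: 49 MATCH
  Olivia Anderson: 44

Count: 3

3


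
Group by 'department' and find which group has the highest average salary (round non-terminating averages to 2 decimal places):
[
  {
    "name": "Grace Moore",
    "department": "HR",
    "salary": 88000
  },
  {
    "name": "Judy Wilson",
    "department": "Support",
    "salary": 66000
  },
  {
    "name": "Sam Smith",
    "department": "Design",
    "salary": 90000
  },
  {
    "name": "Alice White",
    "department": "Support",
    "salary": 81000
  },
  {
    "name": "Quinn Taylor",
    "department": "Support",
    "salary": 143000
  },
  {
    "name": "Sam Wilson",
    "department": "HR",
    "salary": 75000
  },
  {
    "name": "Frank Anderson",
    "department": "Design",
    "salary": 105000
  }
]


Group by: department

Groups:
  Design: 2 people, avg salary = 195000/2 = $97500
  HR: 2 people, avg salary = 163000/2 = $81500
  Support: 3 people, avg salary = 290000/3 ≈ $96666.67

Highest average salary: Design ($97500)

Design ($97500)


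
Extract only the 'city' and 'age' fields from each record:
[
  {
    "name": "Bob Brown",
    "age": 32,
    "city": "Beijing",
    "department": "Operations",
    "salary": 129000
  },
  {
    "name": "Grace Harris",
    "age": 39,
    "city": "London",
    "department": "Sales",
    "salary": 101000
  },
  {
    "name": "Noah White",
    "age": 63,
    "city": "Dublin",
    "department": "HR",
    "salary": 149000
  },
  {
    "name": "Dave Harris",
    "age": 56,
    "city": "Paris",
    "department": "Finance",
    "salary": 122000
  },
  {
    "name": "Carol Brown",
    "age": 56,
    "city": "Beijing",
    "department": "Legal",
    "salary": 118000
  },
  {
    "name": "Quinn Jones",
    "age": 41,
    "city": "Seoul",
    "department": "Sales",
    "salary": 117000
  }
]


Original: 6 records with fields: name, age, city, department, salary
Keep: ['city', 'age']
Drop: ['name', 'department', 'salary']
Result: 6 records, 2 fields each

[
  {
    "city": "Beijing",
    "age": 32
  },
  {
    "city": "London",
    "age": 39
  },
  {
    "city": "Dublin",
    "age": 63
  },
  {
    "city": "Paris",
    "age": 56
  },
  {
    "city": "Beijing",
    "age": 56
  },
  {
    "city": "Seoul",
    "age": 41
  }
]


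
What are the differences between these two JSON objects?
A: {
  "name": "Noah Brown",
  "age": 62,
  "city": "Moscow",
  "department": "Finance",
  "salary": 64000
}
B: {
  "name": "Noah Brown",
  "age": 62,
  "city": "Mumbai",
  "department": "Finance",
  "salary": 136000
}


Comparing each field (in key order):
  name: same
  age: same
  city: DIFFERENT
  department: same
  salary: DIFFERENT
Differences:
  city: Moscow -> Mumbai
  salary: 64000 -> 136000

2 field(s) changed

2 changes: city, salary


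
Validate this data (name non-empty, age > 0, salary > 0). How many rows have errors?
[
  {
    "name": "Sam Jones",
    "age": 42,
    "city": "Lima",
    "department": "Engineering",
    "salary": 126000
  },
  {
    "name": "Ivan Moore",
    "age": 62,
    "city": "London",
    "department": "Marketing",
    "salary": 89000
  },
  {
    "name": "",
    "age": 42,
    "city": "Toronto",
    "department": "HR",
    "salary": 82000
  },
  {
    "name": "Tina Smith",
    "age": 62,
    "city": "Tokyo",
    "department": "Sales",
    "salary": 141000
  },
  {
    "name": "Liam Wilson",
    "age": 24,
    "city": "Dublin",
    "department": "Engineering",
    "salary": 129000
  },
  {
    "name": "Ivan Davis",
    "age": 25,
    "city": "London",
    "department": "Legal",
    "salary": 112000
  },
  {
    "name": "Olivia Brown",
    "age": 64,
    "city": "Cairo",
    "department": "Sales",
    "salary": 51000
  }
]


Validating 7 records:
Rules: name non-empty, age > 0, salary > 0

  Row 1 (Sam Jones): OK
  Row 2 (Ivan Moore): OK
  Row 3 (???): empty name
  Row 4 (Tina Smith): OK
  Row 5 (Liam Wilson): OK
  Row 6 (Ivan Davis): OK
  Row 7 (Olivia Brown): OK

Total errors: 1

1 errors


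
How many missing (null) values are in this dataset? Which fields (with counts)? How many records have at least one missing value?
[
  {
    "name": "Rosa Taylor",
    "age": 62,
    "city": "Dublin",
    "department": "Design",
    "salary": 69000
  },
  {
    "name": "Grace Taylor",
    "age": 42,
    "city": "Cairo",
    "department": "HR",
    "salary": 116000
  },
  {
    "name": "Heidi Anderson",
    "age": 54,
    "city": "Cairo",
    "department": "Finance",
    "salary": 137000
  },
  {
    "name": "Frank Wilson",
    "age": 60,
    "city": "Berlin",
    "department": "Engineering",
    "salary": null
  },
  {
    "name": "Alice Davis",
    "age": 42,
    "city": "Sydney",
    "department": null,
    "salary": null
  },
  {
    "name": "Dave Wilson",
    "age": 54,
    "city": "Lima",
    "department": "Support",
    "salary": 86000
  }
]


Checking for missing (null) values in 6 records:

  Rosa Taylor: complete
  Grace Taylor: complete
  Heidi Anderson: complete
  Frank Wilson: salary
  Alice Davis: department, salary
  Dave Wilson: complete

Per field:
  name: 0 missing
  age: 0 missing
  city: 0 missing
  department: 1 missing
  salary: 2 missing

Total missing values: 3
Records with any missing: 2

3 missing values (department: 1, salary: 2); 2 incomplete records


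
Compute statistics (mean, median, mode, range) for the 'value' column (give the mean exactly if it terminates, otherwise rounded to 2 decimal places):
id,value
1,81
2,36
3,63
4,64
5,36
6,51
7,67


Data: [81, 36, 63, 64, 36, 51, 67]
Count: 7
Sum: 398
Mean: 398/7 ≈ 56.86 (rounded to 2 decimal places)
Sorted: [36, 36, 51, 63, 64, 67, 81]
Median: 63.0
Mode: 36 (2 times)
Range: 81 - 36 = 45
Min: 36, Max: 81

mean≈56.86, median=63.0, mode=36, range=45


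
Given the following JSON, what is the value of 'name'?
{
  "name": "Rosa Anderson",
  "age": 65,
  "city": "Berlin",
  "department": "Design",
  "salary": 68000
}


Looking up field 'name'
Value: Rosa Anderson

Rosa Anderson


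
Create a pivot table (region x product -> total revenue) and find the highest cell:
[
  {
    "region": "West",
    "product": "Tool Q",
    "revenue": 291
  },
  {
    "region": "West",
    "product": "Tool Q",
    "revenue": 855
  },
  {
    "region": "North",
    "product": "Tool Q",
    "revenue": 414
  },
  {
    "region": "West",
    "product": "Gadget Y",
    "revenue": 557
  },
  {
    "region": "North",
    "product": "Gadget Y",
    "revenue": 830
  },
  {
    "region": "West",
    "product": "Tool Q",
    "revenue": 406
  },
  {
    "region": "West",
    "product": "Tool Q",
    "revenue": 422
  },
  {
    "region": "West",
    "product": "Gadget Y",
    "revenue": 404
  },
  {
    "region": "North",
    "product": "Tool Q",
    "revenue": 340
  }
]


Pivot: region (rows) x product (columns) -> total revenue

     Gadget Y      Tool Q      
North          830           754  
West           961          1974  

Highest: West / Tool Q = $1974

West / Tool Q = $1974


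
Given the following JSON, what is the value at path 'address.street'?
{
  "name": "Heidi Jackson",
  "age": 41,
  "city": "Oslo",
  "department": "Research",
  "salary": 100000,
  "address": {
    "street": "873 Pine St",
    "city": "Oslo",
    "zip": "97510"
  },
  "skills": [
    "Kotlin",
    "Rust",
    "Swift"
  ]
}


Query: address.street
Path: address -> street
Value: 873 Pine St

873 Pine St


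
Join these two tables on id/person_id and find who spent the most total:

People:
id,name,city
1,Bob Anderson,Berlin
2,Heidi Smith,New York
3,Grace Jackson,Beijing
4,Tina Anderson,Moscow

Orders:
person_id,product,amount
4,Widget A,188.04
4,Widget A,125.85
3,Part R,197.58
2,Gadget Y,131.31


Join on: people.id = orders.person_id

Joined rows:
  Tina Anderson (Moscow) bought Widget A for $188.04
  Tina Anderson (Moscow) bought Widget A for $125.85
  Grace Jackson (Beijing) bought Part R for $197.58
  Heidi Smith (New York) bought Gadget Y for $131.31

Total per person:
  Tina Anderson: $313.89
  Grace Jackson: $197.58
  Heidi Smith: $131.31

Top spender: Tina Anderson ($313.89)

Tina Anderson ($313.89)


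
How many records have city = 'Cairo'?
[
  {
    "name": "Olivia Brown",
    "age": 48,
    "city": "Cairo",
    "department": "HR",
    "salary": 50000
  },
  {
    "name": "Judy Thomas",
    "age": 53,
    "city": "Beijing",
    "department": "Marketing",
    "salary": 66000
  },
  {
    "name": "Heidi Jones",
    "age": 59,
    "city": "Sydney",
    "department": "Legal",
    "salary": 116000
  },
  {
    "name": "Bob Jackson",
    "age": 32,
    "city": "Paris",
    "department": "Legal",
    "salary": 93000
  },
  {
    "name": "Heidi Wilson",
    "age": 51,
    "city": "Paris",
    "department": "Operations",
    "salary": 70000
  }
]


Data: 5 records
Condition: city = 'Cairo'

Checking each record:
  Olivia Brown: Cairo MATCH
  Judy Thomas: Beijing
  Heidi Jones: Sydney
  Bob Jackson: Paris
  Heidi Wilson: Paris

Count: 1

1


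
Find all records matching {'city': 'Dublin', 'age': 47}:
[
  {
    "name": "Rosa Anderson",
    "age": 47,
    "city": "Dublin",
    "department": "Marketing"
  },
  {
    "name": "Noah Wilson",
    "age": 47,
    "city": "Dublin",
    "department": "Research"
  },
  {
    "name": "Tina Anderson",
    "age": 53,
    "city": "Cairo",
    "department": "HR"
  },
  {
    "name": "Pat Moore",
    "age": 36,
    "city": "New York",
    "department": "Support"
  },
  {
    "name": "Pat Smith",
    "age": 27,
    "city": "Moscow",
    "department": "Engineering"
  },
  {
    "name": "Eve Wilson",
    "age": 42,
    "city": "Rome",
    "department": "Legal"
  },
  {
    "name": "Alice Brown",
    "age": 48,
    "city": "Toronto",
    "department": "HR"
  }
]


Search criteria: {'city': 'Dublin', 'age': 47}

Checking 7 records:
  Rosa Anderson: {city: Dublin, age: 47} <-- MATCH
  Noah Wilson: {city: Dublin, age: 47} <-- MATCH
  Tina Anderson: {city: Cairo, age: 53}
  Pat Moore: {city: New York, age: 36}
  Pat Smith: {city: Moscow, age: 27}
  Eve Wilson: {city: Rome, age: 42}
  Alice Brown: {city: Toronto, age: 48}

Matches: ["Rosa Anderson", "Noah Wilson"]

["Rosa Anderson", "Noah Wilson"]


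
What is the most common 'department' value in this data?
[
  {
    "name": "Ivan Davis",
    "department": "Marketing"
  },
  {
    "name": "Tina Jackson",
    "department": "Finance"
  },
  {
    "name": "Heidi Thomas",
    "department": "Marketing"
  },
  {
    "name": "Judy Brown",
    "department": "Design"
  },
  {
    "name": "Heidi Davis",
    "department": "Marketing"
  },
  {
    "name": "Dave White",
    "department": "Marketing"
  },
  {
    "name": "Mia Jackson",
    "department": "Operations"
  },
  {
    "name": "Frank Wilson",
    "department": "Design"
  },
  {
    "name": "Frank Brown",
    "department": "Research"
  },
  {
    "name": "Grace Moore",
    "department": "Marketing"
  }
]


Counting 'department' values across 10 records:

  Marketing: 5 #####
  Design: 2 ##
  Finance: 1 #
  Operations: 1 #
  Research: 1 #

Most common: Marketing (5 times)

Marketing (5 times)


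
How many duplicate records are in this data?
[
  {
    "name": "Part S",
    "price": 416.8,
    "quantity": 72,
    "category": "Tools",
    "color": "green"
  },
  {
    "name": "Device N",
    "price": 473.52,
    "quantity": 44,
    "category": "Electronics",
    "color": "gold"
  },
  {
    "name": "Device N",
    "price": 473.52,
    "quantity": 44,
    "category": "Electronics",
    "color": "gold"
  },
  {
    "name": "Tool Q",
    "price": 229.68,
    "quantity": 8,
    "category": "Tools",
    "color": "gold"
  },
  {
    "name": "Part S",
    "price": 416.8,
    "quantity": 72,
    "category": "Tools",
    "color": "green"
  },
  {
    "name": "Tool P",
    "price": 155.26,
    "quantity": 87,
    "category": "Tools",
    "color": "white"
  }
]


Checking 6 records for duplicates:

  Row 1: Part S ($416.8, qty 72)
  Row 2: Device N ($473.52, qty 44)
  Row 3: Device N ($473.52, qty 44) <-- DUPLICATE
  Row 4: Tool Q ($229.68, qty 8)
  Row 5: Part S ($416.8, qty 72) <-- DUPLICATE
  Row 6: Tool P ($155.26, qty 87)

Duplicates found: 2
Unique records: 4

2 duplicates, 4 unique


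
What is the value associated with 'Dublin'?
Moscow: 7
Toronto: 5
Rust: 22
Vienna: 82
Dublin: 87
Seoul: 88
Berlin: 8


Looking up key 'Dublin'
Value: 87

87


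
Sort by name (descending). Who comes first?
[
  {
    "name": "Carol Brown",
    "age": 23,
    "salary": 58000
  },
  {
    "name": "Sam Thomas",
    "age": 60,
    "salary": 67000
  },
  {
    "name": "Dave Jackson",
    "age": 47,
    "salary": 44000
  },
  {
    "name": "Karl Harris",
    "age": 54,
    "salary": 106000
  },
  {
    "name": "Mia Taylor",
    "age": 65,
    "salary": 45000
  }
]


Sort by: name (descending)

Sorted order:
  1. Sam Thomas (name = Sam Thomas)
  2. Mia Taylor (name = Mia Taylor)
  3. Karl Harris (name = Karl Harris)
  4. Dave Jackson (name = Dave Jackson)
  5. Carol Brown (name = Carol Brown)

First: Sam Thomas

Sam Thomas


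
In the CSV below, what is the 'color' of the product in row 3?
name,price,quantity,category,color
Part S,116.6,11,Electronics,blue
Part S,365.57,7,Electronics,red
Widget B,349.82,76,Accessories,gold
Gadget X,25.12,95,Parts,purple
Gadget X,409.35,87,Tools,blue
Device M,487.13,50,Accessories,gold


Query: Row 3 ('Widget B'), column 'color'
Value: gold

gold


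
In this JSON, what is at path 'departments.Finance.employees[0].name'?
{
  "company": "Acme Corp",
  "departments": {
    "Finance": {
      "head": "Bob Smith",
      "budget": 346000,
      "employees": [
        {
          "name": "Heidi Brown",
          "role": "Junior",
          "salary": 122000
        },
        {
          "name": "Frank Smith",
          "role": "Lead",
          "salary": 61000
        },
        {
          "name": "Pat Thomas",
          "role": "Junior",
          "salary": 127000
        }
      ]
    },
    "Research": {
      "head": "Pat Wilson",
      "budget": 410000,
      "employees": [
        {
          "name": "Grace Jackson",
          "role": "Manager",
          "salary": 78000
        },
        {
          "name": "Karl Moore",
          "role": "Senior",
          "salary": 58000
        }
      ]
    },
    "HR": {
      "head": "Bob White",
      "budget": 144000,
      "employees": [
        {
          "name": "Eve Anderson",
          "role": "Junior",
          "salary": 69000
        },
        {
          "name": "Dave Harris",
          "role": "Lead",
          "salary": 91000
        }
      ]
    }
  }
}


Path: departments.Finance.employees[0].name

Navigate:
  -> departments
  -> Finance
  -> employees[0].name = 'Heidi Brown'

Heidi Brown


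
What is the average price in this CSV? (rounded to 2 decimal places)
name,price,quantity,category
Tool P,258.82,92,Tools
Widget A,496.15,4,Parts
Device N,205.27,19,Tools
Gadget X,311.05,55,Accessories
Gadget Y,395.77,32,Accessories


Computing average price:
Values: [258.82, 496.15, 205.27, 311.05, 395.77]
Sum = 1667.06
Count = 5
Average = 1667.06/5 = 333.412 exactly -> 333.41 (rounded half-up to 2 decimal places)

333.41


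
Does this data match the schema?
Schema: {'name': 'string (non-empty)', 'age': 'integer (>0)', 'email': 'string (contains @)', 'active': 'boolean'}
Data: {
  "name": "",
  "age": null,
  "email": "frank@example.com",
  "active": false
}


Validating each field against schema:
  name: FAIL ("" is an empty string)
  age: FAIL (null is not an integer)
  email: OK (string with @)
  active: OK (boolean)

Result: INVALID (2 errors: name, age)

INVALID (2 errors: name, age)


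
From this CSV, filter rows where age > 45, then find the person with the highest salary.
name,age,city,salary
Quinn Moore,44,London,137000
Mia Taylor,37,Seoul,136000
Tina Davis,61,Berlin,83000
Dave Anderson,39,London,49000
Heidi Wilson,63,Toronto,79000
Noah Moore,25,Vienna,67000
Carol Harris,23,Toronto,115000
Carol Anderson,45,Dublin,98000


Filter: age > 45
Sort by: salary (descending)

Filtered records (2):
  Tina Davis, age 61, salary $83000
  Heidi Wilson, age 63, salary $79000

Highest salary: Tina Davis ($83000)

Tina Davis


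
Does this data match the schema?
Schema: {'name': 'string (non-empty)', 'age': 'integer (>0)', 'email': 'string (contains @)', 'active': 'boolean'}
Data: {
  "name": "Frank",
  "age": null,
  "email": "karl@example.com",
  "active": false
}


Validating each field against schema:
  name: OK (non-empty string)
  age: FAIL (null is not an integer)
  email: OK (string with @)
  active: OK (boolean)

Result: INVALID (1 error: age)

INVALID (1 error: age)


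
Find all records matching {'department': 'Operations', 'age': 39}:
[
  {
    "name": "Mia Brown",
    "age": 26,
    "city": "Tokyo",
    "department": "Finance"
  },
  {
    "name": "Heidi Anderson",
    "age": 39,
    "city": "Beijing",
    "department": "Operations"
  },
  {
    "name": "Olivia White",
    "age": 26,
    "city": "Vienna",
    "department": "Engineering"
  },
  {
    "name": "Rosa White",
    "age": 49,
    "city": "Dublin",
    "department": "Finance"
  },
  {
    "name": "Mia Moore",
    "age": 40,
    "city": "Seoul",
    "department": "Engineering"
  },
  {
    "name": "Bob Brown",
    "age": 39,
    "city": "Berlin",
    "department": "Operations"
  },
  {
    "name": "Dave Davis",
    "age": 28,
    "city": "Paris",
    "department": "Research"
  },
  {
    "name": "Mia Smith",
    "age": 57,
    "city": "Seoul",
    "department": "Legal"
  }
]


Search criteria: {'department': 'Operations', 'age': 39}

Checking 8 records:
  Mia Brown: {department: Finance, age: 26}
  Heidi Anderson: {department: Operations, age: 39} <-- MATCH
  Olivia White: {department: Engineering, age: 26}
  Rosa White: {department: Finance, age: 49}
  Mia Moore: {department: Engineering, age: 40}
  Bob Brown: {department: Operations, age: 39} <-- MATCH
  Dave Davis: {department: Research, age: 28}
  Mia Smith: {department: Legal, age: 57}

Matches: ["Heidi Anderson", "Bob Brown"]

["Heidi Anderson", "Bob Brown"]


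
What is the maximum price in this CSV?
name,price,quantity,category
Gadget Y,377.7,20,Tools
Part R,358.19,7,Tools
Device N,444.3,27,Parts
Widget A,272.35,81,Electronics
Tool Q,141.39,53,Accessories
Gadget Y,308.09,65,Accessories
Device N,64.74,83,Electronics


Computing maximum price:
Values: [377.7, 358.19, 444.3, 272.35, 141.39, 308.09, 64.74]
Max = 444.3

444.3


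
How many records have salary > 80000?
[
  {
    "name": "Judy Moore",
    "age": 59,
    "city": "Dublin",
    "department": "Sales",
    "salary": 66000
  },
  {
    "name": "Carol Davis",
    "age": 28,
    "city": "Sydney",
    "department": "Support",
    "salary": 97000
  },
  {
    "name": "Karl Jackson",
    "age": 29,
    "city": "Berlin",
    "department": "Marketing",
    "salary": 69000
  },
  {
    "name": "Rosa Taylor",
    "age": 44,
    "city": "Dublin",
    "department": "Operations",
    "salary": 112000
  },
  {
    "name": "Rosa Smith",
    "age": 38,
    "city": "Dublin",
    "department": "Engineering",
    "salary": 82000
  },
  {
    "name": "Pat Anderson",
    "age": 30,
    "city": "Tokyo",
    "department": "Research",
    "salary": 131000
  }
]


Data: 6 records
Condition: salary > 80000

Checking each record:
  Judy Moore: 66000
  Carol Davis: 97000 MATCH
  Karl Jackson: 69000
  Rosa Taylor: 112000 MATCH
  Rosa Smith: 82000 MATCH
  Pat Anderson: 131000 MATCH

Count: 4

4


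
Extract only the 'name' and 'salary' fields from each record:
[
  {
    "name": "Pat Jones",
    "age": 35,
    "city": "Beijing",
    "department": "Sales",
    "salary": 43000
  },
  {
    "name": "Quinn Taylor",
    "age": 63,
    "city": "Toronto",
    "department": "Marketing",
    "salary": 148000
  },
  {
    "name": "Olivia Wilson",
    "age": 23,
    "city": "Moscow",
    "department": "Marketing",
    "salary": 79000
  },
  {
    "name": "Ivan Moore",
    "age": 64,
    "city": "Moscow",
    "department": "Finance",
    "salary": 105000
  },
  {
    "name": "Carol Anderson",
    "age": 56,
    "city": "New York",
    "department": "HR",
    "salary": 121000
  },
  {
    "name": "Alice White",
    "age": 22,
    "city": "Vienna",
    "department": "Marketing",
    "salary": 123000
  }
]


Original: 6 records with fields: name, age, city, department, salary
Keep: ['name', 'salary']
Drop: ['age', 'city', 'department']
Result: 6 records, 2 fields each

[
  {
    "name": "Pat Jones",
    "salary": 43000
  },
  {
    "name": "Quinn Taylor",
    "salary": 148000
  },
  {
    "name": "Olivia Wilson",
    "salary": 79000
  },
  {
    "name": "Ivan Moore",
    "salary": 105000
  },
  {
    "name": "Carol Anderson",
    "salary": 121000
  },
  {
    "name": "Alice White",
    "salary": 123000
  }
]


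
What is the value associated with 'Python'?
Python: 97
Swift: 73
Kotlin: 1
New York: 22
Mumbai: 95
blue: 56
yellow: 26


Looking up key 'Python'
Value: 97

97


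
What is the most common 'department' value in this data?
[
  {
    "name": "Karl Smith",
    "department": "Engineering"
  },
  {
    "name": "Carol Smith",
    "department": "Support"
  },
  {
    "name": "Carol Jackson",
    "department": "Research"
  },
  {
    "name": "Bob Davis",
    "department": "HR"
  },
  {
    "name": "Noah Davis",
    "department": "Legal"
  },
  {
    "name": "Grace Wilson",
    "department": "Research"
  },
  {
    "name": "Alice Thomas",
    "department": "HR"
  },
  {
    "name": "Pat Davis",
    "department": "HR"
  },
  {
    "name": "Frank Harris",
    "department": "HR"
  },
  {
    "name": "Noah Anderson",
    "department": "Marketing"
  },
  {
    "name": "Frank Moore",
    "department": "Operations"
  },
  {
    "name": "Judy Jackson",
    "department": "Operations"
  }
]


Counting 'department' values across 12 records:

  HR: 4 ####
  Research: 2 ##
  Operations: 2 ##
  Engineering: 1 #
  Support: 1 #
  Legal: 1 #
  Marketing: 1 #

Most common: HR (4 times)

HR (4 times)


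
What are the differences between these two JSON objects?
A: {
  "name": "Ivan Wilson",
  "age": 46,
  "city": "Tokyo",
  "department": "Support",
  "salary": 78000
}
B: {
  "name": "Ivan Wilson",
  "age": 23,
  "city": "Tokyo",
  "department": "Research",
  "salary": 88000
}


Comparing each field (in key order):
  name: same
  age: DIFFERENT
  city: same
  department: DIFFERENT
  salary: DIFFERENT
Differences:
  age: 46 -> 23
  department: Support -> Research
  salary: 78000 -> 88000

3 field(s) changed

3 changes: age, department, salary


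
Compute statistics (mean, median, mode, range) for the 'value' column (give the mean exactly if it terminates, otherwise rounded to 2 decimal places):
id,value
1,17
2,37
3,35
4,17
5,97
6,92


Data: [17, 37, 35, 17, 97, 92]
Count: 6
Sum: 295
Mean: 295/6 ≈ 49.17 (rounded to 2 decimal places)
Sorted: [17, 17, 35, 37, 92, 97]
Median: 36.0
Mode: 17 (2 times)
Range: 97 - 17 = 80
Min: 17, Max: 97

mean≈49.17, median=36.0, mode=17, range=80


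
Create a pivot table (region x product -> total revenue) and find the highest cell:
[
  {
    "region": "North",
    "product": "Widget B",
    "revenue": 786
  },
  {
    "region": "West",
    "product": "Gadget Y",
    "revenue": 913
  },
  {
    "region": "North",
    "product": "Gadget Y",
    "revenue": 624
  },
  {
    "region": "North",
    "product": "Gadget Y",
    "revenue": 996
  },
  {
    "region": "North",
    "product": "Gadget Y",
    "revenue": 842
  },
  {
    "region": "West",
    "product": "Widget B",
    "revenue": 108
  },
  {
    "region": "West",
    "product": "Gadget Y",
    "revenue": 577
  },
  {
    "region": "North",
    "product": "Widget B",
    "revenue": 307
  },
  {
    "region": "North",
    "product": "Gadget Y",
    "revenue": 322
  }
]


Pivot: region (rows) x product (columns) -> total revenue

     Gadget Y      Widget B    
North         2784          1093  
West          1490           108  

Highest: North / Gadget Y = $2784

North / Gadget Y = $2784


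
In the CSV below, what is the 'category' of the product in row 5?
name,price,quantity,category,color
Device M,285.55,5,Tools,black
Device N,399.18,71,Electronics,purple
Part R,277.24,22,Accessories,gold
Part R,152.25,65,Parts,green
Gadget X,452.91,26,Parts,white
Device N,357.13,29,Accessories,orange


Query: Row 5 ('Gadget X'), column 'category'
Value: Parts

Parts


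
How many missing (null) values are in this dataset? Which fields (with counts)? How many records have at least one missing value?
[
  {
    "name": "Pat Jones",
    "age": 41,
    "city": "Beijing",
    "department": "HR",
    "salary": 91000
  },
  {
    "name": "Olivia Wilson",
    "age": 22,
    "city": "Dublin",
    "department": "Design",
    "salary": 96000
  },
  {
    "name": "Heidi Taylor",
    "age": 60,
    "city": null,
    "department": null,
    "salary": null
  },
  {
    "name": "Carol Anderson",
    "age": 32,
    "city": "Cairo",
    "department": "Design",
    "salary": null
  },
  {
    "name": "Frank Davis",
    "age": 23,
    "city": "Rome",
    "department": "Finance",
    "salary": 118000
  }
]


Checking for missing (null) values in 5 records:

  Pat Jones: complete
  Olivia Wilson: complete
  Heidi Taylor: city, department, salary
  Carol Anderson: salary
  Frank Davis: complete

Per field:
  name: 0 missing
  age: 0 missing
  city: 1 missing
  department: 1 missing
  salary: 2 missing

Total missing values: 4
Records with any missing: 2

4 missing values (city: 1, department: 1, salary: 2); 2 incomplete records


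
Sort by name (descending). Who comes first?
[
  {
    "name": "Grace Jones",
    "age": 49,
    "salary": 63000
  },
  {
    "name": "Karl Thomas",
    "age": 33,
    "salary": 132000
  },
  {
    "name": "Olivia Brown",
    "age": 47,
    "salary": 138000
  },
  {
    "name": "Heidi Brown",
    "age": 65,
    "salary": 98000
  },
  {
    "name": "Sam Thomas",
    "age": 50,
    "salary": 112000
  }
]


Sort by: name (descending)

Sorted order:
  1. Sam Thomas (name = Sam Thomas)
  2. Olivia Brown (name = Olivia Brown)
  3. Karl Thomas (name = Karl Thomas)
  4. Heidi Brown (name = Heidi Brown)
  5. Grace Jones (name = Grace Jones)

First: Sam Thomas

Sam Thomas


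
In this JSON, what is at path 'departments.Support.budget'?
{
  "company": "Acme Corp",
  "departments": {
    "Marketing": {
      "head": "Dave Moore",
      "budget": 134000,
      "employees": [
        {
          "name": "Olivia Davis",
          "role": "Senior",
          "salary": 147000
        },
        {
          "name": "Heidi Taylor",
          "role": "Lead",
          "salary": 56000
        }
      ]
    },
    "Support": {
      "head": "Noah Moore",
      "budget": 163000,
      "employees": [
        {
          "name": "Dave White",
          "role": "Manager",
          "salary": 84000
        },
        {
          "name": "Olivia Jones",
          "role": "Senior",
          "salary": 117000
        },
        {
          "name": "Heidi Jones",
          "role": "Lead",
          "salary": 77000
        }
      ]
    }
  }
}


Path: departments.Support.budget

Navigate:
  -> departments
  -> Support
  -> budget = 163000

163000


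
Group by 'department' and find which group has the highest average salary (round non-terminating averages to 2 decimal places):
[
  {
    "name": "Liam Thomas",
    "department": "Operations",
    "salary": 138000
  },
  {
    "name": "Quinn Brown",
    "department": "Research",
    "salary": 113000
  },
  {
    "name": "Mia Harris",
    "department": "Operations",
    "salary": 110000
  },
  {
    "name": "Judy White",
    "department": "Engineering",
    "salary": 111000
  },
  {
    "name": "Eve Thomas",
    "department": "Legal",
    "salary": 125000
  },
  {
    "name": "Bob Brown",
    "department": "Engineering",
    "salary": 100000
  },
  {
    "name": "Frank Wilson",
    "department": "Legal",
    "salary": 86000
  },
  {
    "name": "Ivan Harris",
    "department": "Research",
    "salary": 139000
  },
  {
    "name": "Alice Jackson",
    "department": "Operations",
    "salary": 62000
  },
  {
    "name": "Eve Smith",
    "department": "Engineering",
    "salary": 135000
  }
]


Group by: department

Groups:
  Engineering: 3 people, avg salary = 346000/3 ≈ $115333.33
  Legal: 2 people, avg salary = 211000/2 = $105500
  Operations: 3 people, avg salary = 310000/3 ≈ $103333.33
  Research: 2 people, avg salary = 252000/2 = $126000

Highest average salary: Research ($126000)

Research ($126000)


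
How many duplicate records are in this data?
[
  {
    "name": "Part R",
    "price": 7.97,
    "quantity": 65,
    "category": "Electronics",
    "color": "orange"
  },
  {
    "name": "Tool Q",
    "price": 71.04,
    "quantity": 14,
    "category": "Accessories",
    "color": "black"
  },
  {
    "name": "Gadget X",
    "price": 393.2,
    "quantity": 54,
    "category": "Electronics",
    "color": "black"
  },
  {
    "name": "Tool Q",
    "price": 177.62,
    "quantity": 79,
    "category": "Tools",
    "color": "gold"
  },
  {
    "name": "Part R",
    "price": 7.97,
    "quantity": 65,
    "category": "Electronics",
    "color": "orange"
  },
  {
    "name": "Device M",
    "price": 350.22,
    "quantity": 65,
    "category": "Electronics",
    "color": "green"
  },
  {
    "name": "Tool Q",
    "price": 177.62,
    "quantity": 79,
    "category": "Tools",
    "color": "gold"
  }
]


Checking 7 records for duplicates:

  Row 1: Part R ($7.97, qty 65)
  Row 2: Tool Q ($71.04, qty 14)
  Row 3: Gadget X ($393.2, qty 54)
  Row 4: Tool Q ($177.62, qty 79)
  Row 5: Part R ($7.97, qty 65) <-- DUPLICATE
  Row 6: Device M ($350.22, qty 65)
  Row 7: Tool Q ($177.62, qty 79) <-- DUPLICATE

Duplicates found: 2
Unique records: 5

2 duplicates, 5 unique


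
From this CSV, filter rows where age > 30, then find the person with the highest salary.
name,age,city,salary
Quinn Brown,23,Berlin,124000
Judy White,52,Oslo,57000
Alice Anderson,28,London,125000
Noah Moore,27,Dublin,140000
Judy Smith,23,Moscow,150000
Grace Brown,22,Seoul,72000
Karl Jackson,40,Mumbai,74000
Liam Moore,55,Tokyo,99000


Filter: age > 30
Sort by: salary (descending)

Filtered records (3):
  Liam Moore, age 55, salary $99000
  Karl Jackson, age 40, salary $74000
  Judy White, age 52, salary $57000

Highest salary: Liam Moore ($99000)

Liam Moore


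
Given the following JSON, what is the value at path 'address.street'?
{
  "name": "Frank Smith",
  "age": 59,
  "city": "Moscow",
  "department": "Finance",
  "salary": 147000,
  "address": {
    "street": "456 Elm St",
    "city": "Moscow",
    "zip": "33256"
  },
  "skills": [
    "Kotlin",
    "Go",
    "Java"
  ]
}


Query: address.street
Path: address -> street
Value: 456 Elm St

456 Elm St


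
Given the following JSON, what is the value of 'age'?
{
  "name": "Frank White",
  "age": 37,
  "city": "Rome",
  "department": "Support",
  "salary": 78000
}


Looking up field 'age'
Value: 37

37


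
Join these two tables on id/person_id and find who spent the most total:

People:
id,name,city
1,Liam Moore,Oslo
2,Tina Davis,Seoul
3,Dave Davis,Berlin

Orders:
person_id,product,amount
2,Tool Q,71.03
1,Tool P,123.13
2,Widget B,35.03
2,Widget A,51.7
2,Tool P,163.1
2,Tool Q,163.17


Join on: people.id = orders.person_id

Joined rows:
  Tina Davis (Seoul) bought Tool Q for $71.03
  Liam Moore (Oslo) bought Tool P for $123.13
  Tina Davis (Seoul) bought Widget B for $35.03
  Tina Davis (Seoul) bought Widget A for $51.7
  Tina Davis (Seoul) bought Tool P for $163.1
  Tina Davis (Seoul) bought Tool Q for $163.17

Total per person:
  Tina Davis: $484.03
  Liam Moore: $123.13

Top spender: Tina Davis ($484.03)

Tina Davis ($484.03)


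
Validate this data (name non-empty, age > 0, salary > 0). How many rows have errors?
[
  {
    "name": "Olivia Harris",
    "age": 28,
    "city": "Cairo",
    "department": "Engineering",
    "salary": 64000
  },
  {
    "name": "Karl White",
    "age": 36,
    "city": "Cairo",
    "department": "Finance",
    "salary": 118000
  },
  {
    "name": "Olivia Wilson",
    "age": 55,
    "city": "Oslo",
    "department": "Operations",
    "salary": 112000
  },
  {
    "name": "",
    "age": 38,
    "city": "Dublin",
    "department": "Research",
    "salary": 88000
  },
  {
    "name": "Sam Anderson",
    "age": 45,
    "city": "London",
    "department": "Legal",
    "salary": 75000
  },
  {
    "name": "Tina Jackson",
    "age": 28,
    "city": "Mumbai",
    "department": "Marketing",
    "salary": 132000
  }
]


Validating 6 records:
Rules: name non-empty, age > 0, salary > 0

  Row 1 (Olivia Harris): OK
  Row 2 (Karl White): OK
  Row 3 (Olivia Wilson): OK
  Row 4 (???): empty name
  Row 5 (Sam Anderson): OK
  Row 6 (Tina Jackson): OK

Total errors: 1

1 errors
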